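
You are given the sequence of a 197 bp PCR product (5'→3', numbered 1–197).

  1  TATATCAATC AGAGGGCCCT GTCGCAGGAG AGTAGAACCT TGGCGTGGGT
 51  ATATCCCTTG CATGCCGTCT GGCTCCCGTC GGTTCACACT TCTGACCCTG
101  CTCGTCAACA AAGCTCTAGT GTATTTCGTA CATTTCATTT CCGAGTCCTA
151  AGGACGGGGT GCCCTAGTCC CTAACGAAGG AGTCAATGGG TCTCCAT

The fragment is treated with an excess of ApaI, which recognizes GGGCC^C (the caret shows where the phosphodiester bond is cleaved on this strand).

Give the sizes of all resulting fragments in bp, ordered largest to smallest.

179, 18 bp

The ApaI site (GGGCCC) starts at position 14.
ApaI cuts after base 5 of each site (before the last base), so after position 18.
Linear molecule, 1 cut → 2 fragments:
  1–18 → 18 bp
  19–197 → 179 bp
Sorted largest to smallest: 179, 18 bp.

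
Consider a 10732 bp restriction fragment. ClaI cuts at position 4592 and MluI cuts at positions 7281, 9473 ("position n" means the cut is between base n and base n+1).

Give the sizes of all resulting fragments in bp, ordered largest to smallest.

4592, 2689, 2192, 1259 bp

Combined cut positions (sorted): 4592, 7281, 9473.
Linear molecule, 3 cuts → 4 fragments:
  4592 − 0 = 4592 bp
  7281 − 4592 = 2689 bp
  9473 − 7281 = 2192 bp
  10732 − 9473 = 1259 bp
Sorted largest to smallest: 4592, 2689, 2192, 1259 bp.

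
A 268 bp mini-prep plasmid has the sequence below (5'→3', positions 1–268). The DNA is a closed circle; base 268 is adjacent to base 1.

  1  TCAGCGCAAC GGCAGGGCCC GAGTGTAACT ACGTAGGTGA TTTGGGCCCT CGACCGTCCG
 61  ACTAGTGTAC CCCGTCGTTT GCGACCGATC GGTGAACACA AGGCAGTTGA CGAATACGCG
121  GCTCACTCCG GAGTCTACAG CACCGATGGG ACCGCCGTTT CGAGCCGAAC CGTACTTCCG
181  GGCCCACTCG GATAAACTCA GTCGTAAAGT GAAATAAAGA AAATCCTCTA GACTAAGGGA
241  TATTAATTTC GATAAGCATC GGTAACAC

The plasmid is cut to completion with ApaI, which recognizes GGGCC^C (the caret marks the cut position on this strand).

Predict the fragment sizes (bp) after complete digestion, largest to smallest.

ApaI sites (GGGCCC) start at positions 15, 44, 180.
ApaI cuts after base 5 of each site (before the last base), so after positions 19, 48, 184.
Circular molecule, 3 cuts → 3 fragments:
  20–48 → 29 bp
  49–184 → 136 bp
  185–268 then 1–19 → 84 + 19 = 103 bp
Sorted largest to smallest: 136, 103, 29 bp.

136, 103, 29 bp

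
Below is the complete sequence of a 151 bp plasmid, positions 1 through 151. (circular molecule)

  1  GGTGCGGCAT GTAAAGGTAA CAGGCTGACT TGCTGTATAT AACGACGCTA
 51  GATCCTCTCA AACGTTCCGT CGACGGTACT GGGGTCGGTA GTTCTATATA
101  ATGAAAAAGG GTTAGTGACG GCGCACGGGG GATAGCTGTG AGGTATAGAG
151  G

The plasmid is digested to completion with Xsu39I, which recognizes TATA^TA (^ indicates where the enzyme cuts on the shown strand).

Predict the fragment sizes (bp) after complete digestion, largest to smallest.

92, 59 bp

Xsu39I sites (TATATA) start at positions 36, 95.
Xsu39I cuts after base 4 of each site, so after positions 39, 98.
Circular molecule, 2 cuts → 2 fragments:
  40–98 → 59 bp
  99–151 then 1–39 → 53 + 39 = 92 bp
Sorted largest to smallest: 92, 59 bp.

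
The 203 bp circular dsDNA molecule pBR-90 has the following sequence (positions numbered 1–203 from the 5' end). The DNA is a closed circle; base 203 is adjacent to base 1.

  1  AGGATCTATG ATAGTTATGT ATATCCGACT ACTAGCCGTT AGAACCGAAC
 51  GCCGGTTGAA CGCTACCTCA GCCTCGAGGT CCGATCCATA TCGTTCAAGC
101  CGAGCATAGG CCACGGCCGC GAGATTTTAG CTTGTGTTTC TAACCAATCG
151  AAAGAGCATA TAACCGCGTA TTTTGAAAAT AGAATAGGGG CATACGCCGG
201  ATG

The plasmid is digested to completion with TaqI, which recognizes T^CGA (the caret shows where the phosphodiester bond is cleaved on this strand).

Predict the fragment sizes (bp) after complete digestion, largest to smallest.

TaqI sites (TCGA) start at positions 74, 148.
TaqI cuts after the first base of each site, so after positions 74, 148.
Circular molecule, 2 cuts → 2 fragments:
  75–148 → 74 bp
  149–203 then 1–74 → 55 + 74 = 129 bp
Sorted largest to smallest: 129, 74 bp.

129, 74 bp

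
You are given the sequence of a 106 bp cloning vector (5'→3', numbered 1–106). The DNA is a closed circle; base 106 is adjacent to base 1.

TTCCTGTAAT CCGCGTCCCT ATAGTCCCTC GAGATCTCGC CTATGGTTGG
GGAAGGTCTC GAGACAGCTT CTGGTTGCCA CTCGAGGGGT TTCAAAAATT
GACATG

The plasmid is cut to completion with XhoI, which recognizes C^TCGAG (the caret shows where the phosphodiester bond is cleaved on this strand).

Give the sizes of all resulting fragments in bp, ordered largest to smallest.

53, 30, 23 bp

XhoI sites (CTCGAG) start at positions 28, 58, 81.
XhoI cuts after the first base of each site, so after positions 28, 58, 81.
Circular molecule, 3 cuts → 3 fragments:
  29–58 → 30 bp
  59–81 → 23 bp
  82–106 then 1–28 → 25 + 28 = 53 bp
Sorted largest to smallest: 53, 30, 23 bp.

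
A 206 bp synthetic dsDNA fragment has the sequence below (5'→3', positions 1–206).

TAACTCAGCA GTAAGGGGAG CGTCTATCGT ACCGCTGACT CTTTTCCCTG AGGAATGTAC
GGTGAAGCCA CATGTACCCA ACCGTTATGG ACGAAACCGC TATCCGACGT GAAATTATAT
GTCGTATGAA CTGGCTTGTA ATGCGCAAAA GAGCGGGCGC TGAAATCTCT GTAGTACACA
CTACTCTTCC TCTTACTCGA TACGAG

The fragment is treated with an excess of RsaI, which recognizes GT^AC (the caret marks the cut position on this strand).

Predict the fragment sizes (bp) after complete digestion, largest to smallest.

RsaI sites (GTAC) start at positions 29, 57, 74, 174.
RsaI cuts after base 2 of each site, so after positions 30, 58, 75, 175.
Linear molecule, 4 cuts → 5 fragments:
  1–30 → 30 bp
  31–58 → 28 bp
  59–75 → 17 bp
  76–175 → 100 bp
  176–206 → 31 bp
Sorted largest to smallest: 100, 31, 30, 28, 17 bp.

100, 31, 30, 28, 17 bp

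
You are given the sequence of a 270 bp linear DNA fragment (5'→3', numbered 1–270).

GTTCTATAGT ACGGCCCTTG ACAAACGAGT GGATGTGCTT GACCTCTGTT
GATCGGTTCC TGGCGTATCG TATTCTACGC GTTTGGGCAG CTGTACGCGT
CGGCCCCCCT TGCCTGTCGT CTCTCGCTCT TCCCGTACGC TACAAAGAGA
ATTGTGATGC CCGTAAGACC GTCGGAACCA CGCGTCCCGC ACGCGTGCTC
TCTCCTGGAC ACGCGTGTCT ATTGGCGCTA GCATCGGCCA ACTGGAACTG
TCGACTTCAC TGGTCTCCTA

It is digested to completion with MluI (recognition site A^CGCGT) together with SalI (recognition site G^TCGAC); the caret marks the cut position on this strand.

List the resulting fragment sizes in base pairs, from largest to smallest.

85, 77, 39, 20, 20, 18, 11 bp

MluI sites (ACGCGT) start at positions 77, 95, 180, 191, 211.
MluI cuts after the first base of each site, so after positions 77, 95, 180, 191, 211.
The SalI site (GTCGAC) starts at position 250.
SalI cuts after the first base of each site, so after position 250.
Combined cut positions: 77, 95, 180, 191, 211, 250.
Linear molecule, 6 cuts → 7 fragments:
  1–77 → 77 bp
  78–95 → 18 bp
  96–180 → 85 bp
  181–191 → 11 bp
  192–211 → 20 bp
  212–250 → 39 bp
  251–270 → 20 bp
Sorted largest to smallest: 85, 77, 39, 20, 20, 18, 11 bp.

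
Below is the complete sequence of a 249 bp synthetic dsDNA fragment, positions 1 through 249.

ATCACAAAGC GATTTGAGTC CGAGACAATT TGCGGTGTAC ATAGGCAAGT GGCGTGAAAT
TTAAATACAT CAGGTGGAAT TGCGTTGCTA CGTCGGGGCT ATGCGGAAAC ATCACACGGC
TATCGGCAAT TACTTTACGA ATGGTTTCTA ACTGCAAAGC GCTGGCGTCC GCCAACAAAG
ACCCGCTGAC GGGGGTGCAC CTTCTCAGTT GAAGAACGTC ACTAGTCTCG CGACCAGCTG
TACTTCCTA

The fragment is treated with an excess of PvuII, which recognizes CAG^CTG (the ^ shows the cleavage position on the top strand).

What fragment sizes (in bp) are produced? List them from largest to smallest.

237, 12 bp

The PvuII site (CAGCTG) starts at position 235.
PvuII cuts after base 3 of each site, so after position 237.
Linear molecule, 1 cut → 2 fragments:
  1–237 → 237 bp
  238–249 → 12 bp
Sorted largest to smallest: 237, 12 bp.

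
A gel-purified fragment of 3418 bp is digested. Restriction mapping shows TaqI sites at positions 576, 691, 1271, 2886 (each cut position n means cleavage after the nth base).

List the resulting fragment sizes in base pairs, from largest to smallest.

Linear molecule, 4 cuts → 5 fragments:
  576 − 0 = 576 bp
  691 − 576 = 115 bp
  1271 − 691 = 580 bp
  2886 − 1271 = 1615 bp
  3418 − 2886 = 532 bp
Sorted largest to smallest: 1615, 580, 576, 532, 115 bp.

1615, 580, 576, 532, 115 bp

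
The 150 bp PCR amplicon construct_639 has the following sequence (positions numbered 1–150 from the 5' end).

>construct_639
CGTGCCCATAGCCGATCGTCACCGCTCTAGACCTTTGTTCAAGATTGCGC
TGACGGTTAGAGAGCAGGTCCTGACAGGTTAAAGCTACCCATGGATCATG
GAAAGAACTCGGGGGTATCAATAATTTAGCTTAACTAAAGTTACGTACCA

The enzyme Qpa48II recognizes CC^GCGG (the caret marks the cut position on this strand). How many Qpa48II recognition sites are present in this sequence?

0

No occurrence of CCGCGG is present in the sequence.
Qpa48II does not cut: 0 sites.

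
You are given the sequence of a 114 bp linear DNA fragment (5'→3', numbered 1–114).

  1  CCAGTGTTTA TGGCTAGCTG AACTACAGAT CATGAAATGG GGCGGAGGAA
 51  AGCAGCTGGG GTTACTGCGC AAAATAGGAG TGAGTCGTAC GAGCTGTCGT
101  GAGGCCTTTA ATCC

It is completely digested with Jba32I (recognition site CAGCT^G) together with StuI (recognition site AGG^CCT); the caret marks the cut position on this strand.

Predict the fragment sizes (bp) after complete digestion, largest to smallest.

57, 47, 10 bp

The Jba32I site (CAGCTG) starts at position 53.
Jba32I cuts after base 5 of each site (before the last base), so after position 57.
The StuI site (AGGCCT) starts at position 102.
StuI cuts after base 3 of each site, so after position 104.
Combined cut positions: 57, 104.
Linear molecule, 2 cuts → 3 fragments:
  1–57 → 57 bp
  58–104 → 47 bp
  105–114 → 10 bp
Sorted largest to smallest: 57, 47, 10 bp.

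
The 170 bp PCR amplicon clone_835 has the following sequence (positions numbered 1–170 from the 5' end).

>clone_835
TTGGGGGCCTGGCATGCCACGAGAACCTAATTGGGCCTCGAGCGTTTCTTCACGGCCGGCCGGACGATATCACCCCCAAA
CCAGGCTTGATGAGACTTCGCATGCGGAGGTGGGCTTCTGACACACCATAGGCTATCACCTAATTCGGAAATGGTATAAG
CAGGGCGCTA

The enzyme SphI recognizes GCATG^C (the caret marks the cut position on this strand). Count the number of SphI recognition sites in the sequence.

GCATGC occurs starting at positions 12, 100.
SphI cuts at 2 sites.

2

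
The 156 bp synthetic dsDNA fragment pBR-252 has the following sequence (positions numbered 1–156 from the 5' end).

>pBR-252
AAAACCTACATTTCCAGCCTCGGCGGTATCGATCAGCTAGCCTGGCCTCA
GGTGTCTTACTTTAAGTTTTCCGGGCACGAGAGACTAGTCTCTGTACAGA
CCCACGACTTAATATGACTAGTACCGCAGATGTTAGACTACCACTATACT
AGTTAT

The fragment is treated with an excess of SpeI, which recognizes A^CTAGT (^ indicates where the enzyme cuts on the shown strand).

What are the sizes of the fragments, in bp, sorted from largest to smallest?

SpeI sites (ACTAGT) start at positions 84, 117, 148.
SpeI cuts after the first base of each site, so after positions 84, 117, 148.
Linear molecule, 3 cuts → 4 fragments:
  1–84 → 84 bp
  85–117 → 33 bp
  118–148 → 31 bp
  149–156 → 8 bp
Sorted largest to smallest: 84, 33, 31, 8 bp.

84, 33, 31, 8 bp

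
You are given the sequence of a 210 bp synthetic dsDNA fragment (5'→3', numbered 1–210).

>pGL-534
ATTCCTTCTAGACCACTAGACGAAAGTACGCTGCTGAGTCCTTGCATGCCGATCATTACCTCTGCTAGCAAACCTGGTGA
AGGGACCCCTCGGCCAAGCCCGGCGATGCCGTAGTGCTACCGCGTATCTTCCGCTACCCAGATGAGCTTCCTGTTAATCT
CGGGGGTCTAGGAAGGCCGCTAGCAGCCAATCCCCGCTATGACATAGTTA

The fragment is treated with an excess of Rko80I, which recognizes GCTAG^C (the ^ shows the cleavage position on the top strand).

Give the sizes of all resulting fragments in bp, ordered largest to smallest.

115, 68, 27 bp

Rko80I sites (GCTAGC) start at positions 64, 179.
Rko80I cuts after base 5 of each site (before the last base), so after positions 68, 183.
Linear molecule, 2 cuts → 3 fragments:
  1–68 → 68 bp
  69–183 → 115 bp
  184–210 → 27 bp
Sorted largest to smallest: 115, 68, 27 bp.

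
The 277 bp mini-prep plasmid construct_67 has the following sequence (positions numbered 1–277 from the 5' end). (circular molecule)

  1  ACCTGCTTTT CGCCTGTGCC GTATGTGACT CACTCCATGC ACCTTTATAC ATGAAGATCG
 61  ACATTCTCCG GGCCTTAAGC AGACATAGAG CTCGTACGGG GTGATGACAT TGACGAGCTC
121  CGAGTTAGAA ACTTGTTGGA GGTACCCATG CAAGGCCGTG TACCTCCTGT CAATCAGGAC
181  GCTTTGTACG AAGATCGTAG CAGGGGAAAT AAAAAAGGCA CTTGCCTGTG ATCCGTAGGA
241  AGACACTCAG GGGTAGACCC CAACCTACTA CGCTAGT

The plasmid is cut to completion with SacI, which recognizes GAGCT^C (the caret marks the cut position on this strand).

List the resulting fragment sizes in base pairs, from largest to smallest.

250, 27 bp

SacI sites (GAGCTC) start at positions 88, 115.
SacI cuts after base 5 of each site (before the last base), so after positions 92, 119.
Circular molecule, 2 cuts → 2 fragments:
  93–119 → 27 bp
  120–277 then 1–92 → 158 + 92 = 250 bp
Sorted largest to smallest: 250, 27 bp.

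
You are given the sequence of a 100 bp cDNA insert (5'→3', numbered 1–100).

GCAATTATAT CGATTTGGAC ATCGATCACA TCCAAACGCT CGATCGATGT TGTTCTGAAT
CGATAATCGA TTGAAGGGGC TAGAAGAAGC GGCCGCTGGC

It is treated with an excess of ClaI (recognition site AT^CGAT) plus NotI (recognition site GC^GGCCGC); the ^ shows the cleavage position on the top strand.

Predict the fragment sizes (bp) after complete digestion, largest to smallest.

23, 22, 16, 12, 10, 10, 7 bp

ClaI sites (ATCGAT) start at positions 9, 21, 43, 59, 66.
ClaI cuts after base 2 of each site, so after positions 10, 22, 44, 60, 67.
The NotI site (GCGGCCGC) starts at position 89.
NotI cuts after base 2 of each site, so after position 90.
Combined cut positions: 10, 22, 44, 60, 67, 90.
Linear molecule, 6 cuts → 7 fragments:
  1–10 → 10 bp
  11–22 → 12 bp
  23–44 → 22 bp
  45–60 → 16 bp
  61–67 → 7 bp
  68–90 → 23 bp
  91–100 → 10 bp
Sorted largest to smallest: 23, 22, 16, 12, 10, 10, 7 bp.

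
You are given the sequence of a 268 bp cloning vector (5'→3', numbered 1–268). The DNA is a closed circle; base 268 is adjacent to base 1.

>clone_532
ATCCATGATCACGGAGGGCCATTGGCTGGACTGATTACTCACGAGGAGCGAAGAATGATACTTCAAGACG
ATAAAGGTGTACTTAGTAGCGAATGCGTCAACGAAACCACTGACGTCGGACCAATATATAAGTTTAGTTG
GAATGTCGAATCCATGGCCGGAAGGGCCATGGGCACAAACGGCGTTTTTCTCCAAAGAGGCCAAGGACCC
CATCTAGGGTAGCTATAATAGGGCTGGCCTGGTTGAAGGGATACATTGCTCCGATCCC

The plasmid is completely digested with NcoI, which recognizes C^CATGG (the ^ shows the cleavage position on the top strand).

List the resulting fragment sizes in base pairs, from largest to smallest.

NcoI sites (CCATGG) start at positions 152, 167.
NcoI cuts after the first base of each site, so after positions 152, 167.
Circular molecule, 2 cuts → 2 fragments:
  153–167 → 15 bp
  168–268 then 1–152 → 101 + 152 = 253 bp
Sorted largest to smallest: 253, 15 bp.

253, 15 bp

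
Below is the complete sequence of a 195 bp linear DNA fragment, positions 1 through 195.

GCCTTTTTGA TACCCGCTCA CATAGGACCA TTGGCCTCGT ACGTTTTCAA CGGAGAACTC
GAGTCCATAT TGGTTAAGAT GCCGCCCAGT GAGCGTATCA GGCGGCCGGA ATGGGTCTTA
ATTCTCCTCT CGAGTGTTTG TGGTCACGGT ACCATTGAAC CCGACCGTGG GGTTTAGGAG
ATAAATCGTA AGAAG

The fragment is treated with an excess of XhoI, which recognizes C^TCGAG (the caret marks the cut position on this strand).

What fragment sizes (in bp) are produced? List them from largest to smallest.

XhoI sites (CTCGAG) start at positions 58, 129.
XhoI cuts after the first base of each site, so after positions 58, 129.
Linear molecule, 2 cuts → 3 fragments:
  1–58 → 58 bp
  59–129 → 71 bp
  130–195 → 66 bp
Sorted largest to smallest: 71, 66, 58 bp.

71, 66, 58 bp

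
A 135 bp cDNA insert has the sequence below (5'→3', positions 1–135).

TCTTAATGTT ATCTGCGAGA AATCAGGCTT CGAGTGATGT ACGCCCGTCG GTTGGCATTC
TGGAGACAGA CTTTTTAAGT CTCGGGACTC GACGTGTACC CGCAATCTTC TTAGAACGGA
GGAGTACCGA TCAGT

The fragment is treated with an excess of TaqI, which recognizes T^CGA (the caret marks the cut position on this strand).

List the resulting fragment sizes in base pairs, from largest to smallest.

59, 46, 30 bp

TaqI sites (TCGA) start at positions 30, 89.
TaqI cuts after the first base of each site, so after positions 30, 89.
Linear molecule, 2 cuts → 3 fragments:
  1–30 → 30 bp
  31–89 → 59 bp
  90–135 → 46 bp
Sorted largest to smallest: 59, 46, 30 bp.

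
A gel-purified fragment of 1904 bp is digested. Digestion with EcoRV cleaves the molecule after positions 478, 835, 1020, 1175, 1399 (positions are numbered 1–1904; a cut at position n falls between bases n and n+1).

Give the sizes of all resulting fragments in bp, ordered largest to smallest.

505, 478, 357, 224, 185, 155 bp

Linear molecule, 5 cuts → 6 fragments:
  478 − 0 = 478 bp
  835 − 478 = 357 bp
  1020 − 835 = 185 bp
  1175 − 1020 = 155 bp
  1399 − 1175 = 224 bp
  1904 − 1399 = 505 bp
Sorted largest to smallest: 505, 478, 357, 224, 185, 155 bp.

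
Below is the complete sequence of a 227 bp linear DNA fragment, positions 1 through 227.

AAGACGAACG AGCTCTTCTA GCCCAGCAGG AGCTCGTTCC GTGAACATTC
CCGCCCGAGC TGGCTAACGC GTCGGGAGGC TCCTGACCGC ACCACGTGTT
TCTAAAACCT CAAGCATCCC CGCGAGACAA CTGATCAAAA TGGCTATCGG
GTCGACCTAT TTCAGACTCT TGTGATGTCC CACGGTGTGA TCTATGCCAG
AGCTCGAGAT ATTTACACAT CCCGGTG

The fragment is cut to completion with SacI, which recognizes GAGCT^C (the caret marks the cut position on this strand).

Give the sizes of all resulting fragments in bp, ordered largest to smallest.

170, 23, 20, 14 bp

SacI sites (GAGCTC) start at positions 10, 30, 200.
SacI cuts after base 5 of each site (before the last base), so after positions 14, 34, 204.
Linear molecule, 3 cuts → 4 fragments:
  1–14 → 14 bp
  15–34 → 20 bp
  35–204 → 170 bp
  205–227 → 23 bp
Sorted largest to smallest: 170, 23, 20, 14 bp.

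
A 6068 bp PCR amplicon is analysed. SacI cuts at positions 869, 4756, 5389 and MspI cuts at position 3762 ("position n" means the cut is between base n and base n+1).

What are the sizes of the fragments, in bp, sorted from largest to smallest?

Combined cut positions (sorted): 869, 3762, 4756, 5389.
Linear molecule, 4 cuts → 5 fragments:
  869 − 0 = 869 bp
  3762 − 869 = 2893 bp
  4756 − 3762 = 994 bp
  5389 − 4756 = 633 bp
  6068 − 5389 = 679 bp
Sorted largest to smallest: 2893, 994, 869, 679, 633 bp.

2893, 994, 869, 679, 633 bp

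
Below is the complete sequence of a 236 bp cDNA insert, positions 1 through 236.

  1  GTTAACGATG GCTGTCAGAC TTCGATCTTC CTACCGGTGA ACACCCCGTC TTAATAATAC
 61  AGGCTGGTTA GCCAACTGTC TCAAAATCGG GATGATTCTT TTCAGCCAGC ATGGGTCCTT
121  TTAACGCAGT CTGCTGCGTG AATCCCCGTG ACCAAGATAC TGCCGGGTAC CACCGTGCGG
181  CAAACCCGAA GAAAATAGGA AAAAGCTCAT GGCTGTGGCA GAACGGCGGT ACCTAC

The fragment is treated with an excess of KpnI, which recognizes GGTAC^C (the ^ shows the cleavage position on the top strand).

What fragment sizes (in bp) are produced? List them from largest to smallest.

KpnI sites (GGTACC) start at positions 166, 228.
KpnI cuts after base 5 of each site (before the last base), so after positions 170, 232.
Linear molecule, 2 cuts → 3 fragments:
  1–170 → 170 bp
  171–232 → 62 bp
  233–236 → 4 bp
Sorted largest to smallest: 170, 62, 4 bp.

170, 62, 4 bp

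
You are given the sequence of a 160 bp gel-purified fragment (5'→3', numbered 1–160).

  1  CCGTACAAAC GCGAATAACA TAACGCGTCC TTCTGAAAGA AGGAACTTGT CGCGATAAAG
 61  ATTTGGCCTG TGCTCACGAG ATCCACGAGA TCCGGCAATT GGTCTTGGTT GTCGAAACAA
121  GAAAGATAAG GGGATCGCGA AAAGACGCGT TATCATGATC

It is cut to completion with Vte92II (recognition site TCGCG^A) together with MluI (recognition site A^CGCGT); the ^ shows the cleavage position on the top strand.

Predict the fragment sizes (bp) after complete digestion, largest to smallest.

Vte92II sites (TCGCGA) start at positions 50, 135.
Vte92II cuts after base 5 of each site (before the last base), so after positions 54, 139.
MluI sites (ACGCGT) start at positions 23, 145.
MluI cuts after the first base of each site, so after positions 23, 145.
Combined cut positions: 23, 54, 139, 145.
Linear molecule, 4 cuts → 5 fragments:
  1–23 → 23 bp
  24–54 → 31 bp
  55–139 → 85 bp
  140–145 → 6 bp
  146–160 → 15 bp
Sorted largest to smallest: 85, 31, 23, 15, 6 bp.

85, 31, 23, 15, 6 bp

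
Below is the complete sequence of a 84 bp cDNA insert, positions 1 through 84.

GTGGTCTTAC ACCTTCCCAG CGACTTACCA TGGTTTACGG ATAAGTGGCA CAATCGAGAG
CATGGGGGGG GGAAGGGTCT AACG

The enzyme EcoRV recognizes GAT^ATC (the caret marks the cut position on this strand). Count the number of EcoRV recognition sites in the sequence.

0

No occurrence of GATATC is present in the sequence.
EcoRV does not cut: 0 sites.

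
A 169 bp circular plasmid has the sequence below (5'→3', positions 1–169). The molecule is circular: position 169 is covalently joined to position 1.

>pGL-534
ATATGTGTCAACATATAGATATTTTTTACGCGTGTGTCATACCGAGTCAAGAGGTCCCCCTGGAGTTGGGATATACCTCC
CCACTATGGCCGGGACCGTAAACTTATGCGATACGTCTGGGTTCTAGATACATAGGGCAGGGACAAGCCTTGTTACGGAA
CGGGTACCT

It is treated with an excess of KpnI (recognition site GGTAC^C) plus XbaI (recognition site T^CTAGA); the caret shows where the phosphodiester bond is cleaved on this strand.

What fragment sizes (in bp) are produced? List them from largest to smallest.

125, 44 bp

The KpnI site (GGTACC) starts at position 163.
KpnI cuts after base 5 of each site (before the last base), so after position 167.
The XbaI site (TCTAGA) starts at position 123.
XbaI cuts after the first base of each site, so after position 123.
Combined cut positions: 123, 167.
Circular molecule, 2 cuts → 2 fragments:
  124–167 → 44 bp
  168–169 then 1–123 → 2 + 123 = 125 bp
Sorted largest to smallest: 125, 44 bp.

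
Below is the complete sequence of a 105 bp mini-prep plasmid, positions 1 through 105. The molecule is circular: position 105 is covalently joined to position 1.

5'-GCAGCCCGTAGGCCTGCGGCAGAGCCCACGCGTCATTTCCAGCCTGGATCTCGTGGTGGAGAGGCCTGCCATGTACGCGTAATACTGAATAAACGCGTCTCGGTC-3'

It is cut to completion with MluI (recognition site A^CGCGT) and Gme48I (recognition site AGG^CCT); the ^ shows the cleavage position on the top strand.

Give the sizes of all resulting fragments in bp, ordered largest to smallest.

36, 24, 18, 16, 11 bp

MluI sites (ACGCGT) start at positions 28, 75, 93.
MluI cuts after the first base of each site, so after positions 28, 75, 93.
Gme48I sites (AGGCCT) start at positions 10, 62.
Gme48I cuts after base 3 of each site, so after positions 12, 64.
Combined cut positions: 12, 28, 64, 75, 93.
Circular molecule, 5 cuts → 5 fragments:
  13–28 → 16 bp
  29–64 → 36 bp
  65–75 → 11 bp
  76–93 → 18 bp
  94–105 then 1–12 → 12 + 12 = 24 bp
Sorted largest to smallest: 36, 24, 18, 16, 11 bp.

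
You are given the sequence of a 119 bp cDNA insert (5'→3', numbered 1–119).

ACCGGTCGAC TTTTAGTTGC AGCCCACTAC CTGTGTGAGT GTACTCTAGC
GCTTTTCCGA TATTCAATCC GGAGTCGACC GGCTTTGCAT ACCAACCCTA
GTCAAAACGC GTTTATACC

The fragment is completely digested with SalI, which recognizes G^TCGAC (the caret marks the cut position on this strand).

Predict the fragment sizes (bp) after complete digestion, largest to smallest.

SalI sites (GTCGAC) start at positions 5, 74.
SalI cuts after the first base of each site, so after positions 5, 74.
Linear molecule, 2 cuts → 3 fragments:
  1–5 → 5 bp
  6–74 → 69 bp
  75–119 → 45 bp
Sorted largest to smallest: 69, 45, 5 bp.

69, 45, 5 bp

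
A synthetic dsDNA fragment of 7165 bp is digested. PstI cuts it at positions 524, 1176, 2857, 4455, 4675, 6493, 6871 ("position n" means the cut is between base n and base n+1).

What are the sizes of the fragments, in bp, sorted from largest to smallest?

1818, 1681, 1598, 652, 524, 378, 294, 220 bp

Linear molecule, 7 cuts → 8 fragments:
  524 − 0 = 524 bp
  1176 − 524 = 652 bp
  2857 − 1176 = 1681 bp
  4455 − 2857 = 1598 bp
  4675 − 4455 = 220 bp
  6493 − 4675 = 1818 bp
  6871 − 6493 = 378 bp
  7165 − 6871 = 294 bp
Sorted largest to smallest: 1818, 1681, 1598, 652, 524, 378, 294, 220 bp.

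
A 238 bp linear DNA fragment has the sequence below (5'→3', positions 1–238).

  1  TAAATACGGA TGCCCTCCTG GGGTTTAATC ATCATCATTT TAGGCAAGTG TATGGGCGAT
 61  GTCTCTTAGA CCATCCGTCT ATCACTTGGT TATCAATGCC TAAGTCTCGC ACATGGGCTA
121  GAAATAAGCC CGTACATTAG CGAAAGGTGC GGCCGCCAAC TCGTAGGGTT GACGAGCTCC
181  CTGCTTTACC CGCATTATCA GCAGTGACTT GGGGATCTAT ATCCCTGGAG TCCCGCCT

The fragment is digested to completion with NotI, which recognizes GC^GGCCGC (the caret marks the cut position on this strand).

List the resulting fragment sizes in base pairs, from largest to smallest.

The NotI site (GCGGCCGC) starts at position 149.
NotI cuts after base 2 of each site, so after position 150.
Linear molecule, 1 cut → 2 fragments:
  1–150 → 150 bp
  151–238 → 88 bp
Sorted largest to smallest: 150, 88 bp.

150, 88 bp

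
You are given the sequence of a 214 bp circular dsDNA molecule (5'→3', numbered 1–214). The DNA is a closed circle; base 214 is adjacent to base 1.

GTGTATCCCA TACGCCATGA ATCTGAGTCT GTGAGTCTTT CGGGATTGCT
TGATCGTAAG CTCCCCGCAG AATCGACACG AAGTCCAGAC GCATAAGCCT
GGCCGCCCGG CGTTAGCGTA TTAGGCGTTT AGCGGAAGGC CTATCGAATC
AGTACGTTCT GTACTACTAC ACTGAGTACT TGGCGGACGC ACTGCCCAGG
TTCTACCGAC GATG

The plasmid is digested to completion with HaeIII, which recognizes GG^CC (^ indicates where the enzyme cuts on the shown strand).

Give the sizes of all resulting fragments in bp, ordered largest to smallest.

177, 37 bp

HaeIII sites (GGCC) start at positions 101, 138.
HaeIII cuts after base 2 of each site, so after positions 102, 139.
Circular molecule, 2 cuts → 2 fragments:
  103–139 → 37 bp
  140–214 then 1–102 → 75 + 102 = 177 bp
Sorted largest to smallest: 177, 37 bp.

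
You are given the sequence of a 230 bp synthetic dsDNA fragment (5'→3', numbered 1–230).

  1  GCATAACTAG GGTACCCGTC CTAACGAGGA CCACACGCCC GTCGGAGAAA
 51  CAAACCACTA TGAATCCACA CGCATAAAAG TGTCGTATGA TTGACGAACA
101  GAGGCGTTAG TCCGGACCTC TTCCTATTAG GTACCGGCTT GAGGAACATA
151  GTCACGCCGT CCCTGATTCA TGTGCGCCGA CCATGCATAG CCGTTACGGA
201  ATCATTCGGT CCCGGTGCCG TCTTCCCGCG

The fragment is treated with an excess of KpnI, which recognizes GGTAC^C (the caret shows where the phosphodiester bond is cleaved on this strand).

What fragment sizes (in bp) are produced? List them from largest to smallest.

KpnI sites (GGTACC) start at positions 11, 130.
KpnI cuts after base 5 of each site (before the last base), so after positions 15, 134.
Linear molecule, 2 cuts → 3 fragments:
  1–15 → 15 bp
  16–134 → 119 bp
  135–230 → 96 bp
Sorted largest to smallest: 119, 96, 15 bp.

119, 96, 15 bp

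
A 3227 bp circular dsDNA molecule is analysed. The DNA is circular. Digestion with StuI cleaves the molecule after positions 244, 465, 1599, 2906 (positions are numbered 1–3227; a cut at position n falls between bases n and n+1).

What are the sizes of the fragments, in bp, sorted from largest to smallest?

Circular molecule, 4 cuts → 4 fragments:
  465 − 244 = 221 bp
  1599 − 465 = 1134 bp
  2906 − 1599 = 1307 bp
  wrap: 3227 − 2906 + 244 = 565 bp
Sorted largest to smallest: 1307, 1134, 565, 221 bp.

1307, 1134, 565, 221 bp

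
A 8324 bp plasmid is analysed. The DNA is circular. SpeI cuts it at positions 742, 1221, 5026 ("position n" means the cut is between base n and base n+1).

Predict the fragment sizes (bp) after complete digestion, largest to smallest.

Circular molecule, 3 cuts → 3 fragments:
  1221 − 742 = 479 bp
  5026 − 1221 = 3805 bp
  wrap: 8324 − 5026 + 742 = 4040 bp
Sorted largest to smallest: 4040, 3805, 479 bp.

4040, 3805, 479 bp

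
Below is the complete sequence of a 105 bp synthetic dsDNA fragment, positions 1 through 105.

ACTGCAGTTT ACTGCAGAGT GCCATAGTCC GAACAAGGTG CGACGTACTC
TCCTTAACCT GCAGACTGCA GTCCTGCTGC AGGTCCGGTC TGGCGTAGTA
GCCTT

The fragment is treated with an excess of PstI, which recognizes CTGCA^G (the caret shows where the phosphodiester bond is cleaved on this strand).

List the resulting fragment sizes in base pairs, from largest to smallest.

47, 24, 11, 10, 7, 6 bp

PstI sites (CTGCAG) start at positions 2, 12, 59, 66, 77.
PstI cuts after base 5 of each site (before the last base), so after positions 6, 16, 63, 70, 81.
Linear molecule, 5 cuts → 6 fragments:
  1–6 → 6 bp
  7–16 → 10 bp
  17–63 → 47 bp
  64–70 → 7 bp
  71–81 → 11 bp
  82–105 → 24 bp
Sorted largest to smallest: 47, 24, 11, 10, 7, 6 bp.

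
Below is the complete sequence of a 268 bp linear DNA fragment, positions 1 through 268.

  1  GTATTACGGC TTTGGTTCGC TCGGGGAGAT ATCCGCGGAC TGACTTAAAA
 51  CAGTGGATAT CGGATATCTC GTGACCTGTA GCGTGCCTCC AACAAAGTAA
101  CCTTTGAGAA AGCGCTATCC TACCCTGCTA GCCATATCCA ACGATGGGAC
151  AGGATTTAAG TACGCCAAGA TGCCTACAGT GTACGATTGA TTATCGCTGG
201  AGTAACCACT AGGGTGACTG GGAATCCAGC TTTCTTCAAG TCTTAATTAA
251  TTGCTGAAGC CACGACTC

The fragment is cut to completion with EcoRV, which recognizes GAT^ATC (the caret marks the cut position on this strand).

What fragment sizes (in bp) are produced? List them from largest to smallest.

203, 30, 28, 7 bp

EcoRV sites (GATATC) start at positions 28, 56, 63.
EcoRV cuts after base 3 of each site, so after positions 30, 58, 65.
Linear molecule, 3 cuts → 4 fragments:
  1–30 → 30 bp
  31–58 → 28 bp
  59–65 → 7 bp
  66–268 → 203 bp
Sorted largest to smallest: 203, 30, 28, 7 bp.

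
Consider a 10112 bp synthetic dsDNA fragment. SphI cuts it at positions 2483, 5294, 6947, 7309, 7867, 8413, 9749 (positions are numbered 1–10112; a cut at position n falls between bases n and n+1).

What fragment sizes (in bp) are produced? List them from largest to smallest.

2811, 2483, 1653, 1336, 558, 546, 363, 362 bp

Linear molecule, 7 cuts → 8 fragments:
  2483 − 0 = 2483 bp
  5294 − 2483 = 2811 bp
  6947 − 5294 = 1653 bp
  7309 − 6947 = 362 bp
  7867 − 7309 = 558 bp
  8413 − 7867 = 546 bp
  9749 − 8413 = 1336 bp
  10112 − 9749 = 363 bp
Sorted largest to smallest: 2811, 2483, 1653, 1336, 558, 546, 363, 362 bp.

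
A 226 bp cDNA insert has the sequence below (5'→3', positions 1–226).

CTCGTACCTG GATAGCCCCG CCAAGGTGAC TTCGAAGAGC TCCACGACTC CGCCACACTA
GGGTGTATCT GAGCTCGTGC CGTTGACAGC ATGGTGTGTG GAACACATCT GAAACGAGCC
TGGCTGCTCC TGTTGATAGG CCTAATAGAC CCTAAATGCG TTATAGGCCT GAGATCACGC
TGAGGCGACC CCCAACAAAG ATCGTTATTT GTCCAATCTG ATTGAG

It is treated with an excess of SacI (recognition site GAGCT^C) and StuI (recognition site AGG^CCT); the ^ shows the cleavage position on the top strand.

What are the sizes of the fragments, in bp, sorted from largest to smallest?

65, 59, 41, 34, 27 bp

SacI sites (GAGCTC) start at positions 37, 71.
SacI cuts after base 5 of each site (before the last base), so after positions 41, 75.
StuI sites (AGGCCT) start at positions 138, 165.
StuI cuts after base 3 of each site, so after positions 140, 167.
Combined cut positions: 41, 75, 140, 167.
Linear molecule, 4 cuts → 5 fragments:
  1–41 → 41 bp
  42–75 → 34 bp
  76–140 → 65 bp
  141–167 → 27 bp
  168–226 → 59 bp
Sorted largest to smallest: 65, 59, 41, 34, 27 bp.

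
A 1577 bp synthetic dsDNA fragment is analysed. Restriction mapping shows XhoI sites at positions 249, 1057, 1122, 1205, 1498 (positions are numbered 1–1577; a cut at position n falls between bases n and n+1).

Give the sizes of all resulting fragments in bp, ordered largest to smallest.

808, 293, 249, 83, 79, 65 bp

Linear molecule, 5 cuts → 6 fragments:
  249 − 0 = 249 bp
  1057 − 249 = 808 bp
  1122 − 1057 = 65 bp
  1205 − 1122 = 83 bp
  1498 − 1205 = 293 bp
  1577 − 1498 = 79 bp
Sorted largest to smallest: 808, 293, 249, 83, 79, 65 bp.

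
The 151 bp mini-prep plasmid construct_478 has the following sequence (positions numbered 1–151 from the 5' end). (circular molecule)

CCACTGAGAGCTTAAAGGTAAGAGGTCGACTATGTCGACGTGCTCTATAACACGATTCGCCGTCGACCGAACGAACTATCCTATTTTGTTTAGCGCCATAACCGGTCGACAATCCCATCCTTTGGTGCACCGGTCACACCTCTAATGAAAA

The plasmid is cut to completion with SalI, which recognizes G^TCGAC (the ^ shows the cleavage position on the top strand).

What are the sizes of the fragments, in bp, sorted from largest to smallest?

SalI sites (GTCGAC) start at positions 25, 34, 62, 105.
SalI cuts after the first base of each site, so after positions 25, 34, 62, 105.
Circular molecule, 4 cuts → 4 fragments:
  26–34 → 9 bp
  35–62 → 28 bp
  63–105 → 43 bp
  106–151 then 1–25 → 46 + 25 = 71 bp
Sorted largest to smallest: 71, 43, 28, 9 bp.

71, 43, 28, 9 bp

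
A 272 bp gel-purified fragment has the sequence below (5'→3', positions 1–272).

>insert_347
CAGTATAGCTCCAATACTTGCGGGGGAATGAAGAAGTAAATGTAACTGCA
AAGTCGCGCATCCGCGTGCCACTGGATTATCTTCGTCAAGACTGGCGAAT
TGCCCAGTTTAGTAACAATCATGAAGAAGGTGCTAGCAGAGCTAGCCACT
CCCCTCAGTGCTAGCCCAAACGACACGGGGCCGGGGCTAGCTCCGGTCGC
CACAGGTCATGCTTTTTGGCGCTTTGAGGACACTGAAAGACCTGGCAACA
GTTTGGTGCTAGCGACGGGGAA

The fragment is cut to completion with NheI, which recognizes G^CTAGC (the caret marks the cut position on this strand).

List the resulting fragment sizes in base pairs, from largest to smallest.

132, 72, 26, 19, 14, 9 bp

NheI sites (GCTAGC) start at positions 132, 141, 160, 186, 258.
NheI cuts after the first base of each site, so after positions 132, 141, 160, 186, 258.
Linear molecule, 5 cuts → 6 fragments:
  1–132 → 132 bp
  133–141 → 9 bp
  142–160 → 19 bp
  161–186 → 26 bp
  187–258 → 72 bp
  259–272 → 14 bp
Sorted largest to smallest: 132, 72, 26, 19, 14, 9 bp.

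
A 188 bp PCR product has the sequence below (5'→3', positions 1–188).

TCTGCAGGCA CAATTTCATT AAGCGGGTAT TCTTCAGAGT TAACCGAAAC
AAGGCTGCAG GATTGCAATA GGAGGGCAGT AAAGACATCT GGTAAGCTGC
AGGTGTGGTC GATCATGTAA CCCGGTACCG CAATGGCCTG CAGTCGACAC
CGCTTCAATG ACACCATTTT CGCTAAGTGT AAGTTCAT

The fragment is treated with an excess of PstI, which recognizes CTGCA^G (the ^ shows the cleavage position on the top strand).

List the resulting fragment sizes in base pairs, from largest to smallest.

53, 46, 42, 41, 6 bp

PstI sites (CTGCAG) start at positions 2, 55, 97, 138.
PstI cuts after base 5 of each site (before the last base), so after positions 6, 59, 101, 142.
Linear molecule, 4 cuts → 5 fragments:
  1–6 → 6 bp
  7–59 → 53 bp
  60–101 → 42 bp
  102–142 → 41 bp
  143–188 → 46 bp
Sorted largest to smallest: 53, 46, 42, 41, 6 bp.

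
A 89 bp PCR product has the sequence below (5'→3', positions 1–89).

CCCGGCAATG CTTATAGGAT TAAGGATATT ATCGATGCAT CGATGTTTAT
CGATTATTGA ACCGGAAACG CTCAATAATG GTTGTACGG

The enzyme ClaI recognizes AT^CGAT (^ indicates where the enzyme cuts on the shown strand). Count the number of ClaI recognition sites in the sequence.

ATCGAT occurs starting at positions 31, 39, 49.
ClaI cuts at 3 sites.

3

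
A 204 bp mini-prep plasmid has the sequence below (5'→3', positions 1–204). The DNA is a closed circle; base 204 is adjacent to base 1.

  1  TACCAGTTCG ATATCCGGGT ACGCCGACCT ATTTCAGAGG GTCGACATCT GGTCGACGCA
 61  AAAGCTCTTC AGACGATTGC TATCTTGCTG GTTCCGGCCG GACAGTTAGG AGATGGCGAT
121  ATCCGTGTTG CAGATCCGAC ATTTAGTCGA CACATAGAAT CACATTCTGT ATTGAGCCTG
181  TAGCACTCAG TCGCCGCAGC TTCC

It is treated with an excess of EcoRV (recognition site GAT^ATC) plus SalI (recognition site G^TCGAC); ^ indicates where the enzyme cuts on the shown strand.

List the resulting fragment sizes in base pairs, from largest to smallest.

70, 68, 29, 26, 11 bp

EcoRV sites (GATATC) start at positions 10, 118.
EcoRV cuts after base 3 of each site, so after positions 12, 120.
SalI sites (GTCGAC) start at positions 41, 52, 146.
SalI cuts after the first base of each site, so after positions 41, 52, 146.
Combined cut positions: 12, 41, 52, 120, 146.
Circular molecule, 5 cuts → 5 fragments:
  13–41 → 29 bp
  42–52 → 11 bp
  53–120 → 68 bp
  121–146 → 26 bp
  147–204 then 1–12 → 58 + 12 = 70 bp
Sorted largest to smallest: 70, 68, 29, 26, 11 bp.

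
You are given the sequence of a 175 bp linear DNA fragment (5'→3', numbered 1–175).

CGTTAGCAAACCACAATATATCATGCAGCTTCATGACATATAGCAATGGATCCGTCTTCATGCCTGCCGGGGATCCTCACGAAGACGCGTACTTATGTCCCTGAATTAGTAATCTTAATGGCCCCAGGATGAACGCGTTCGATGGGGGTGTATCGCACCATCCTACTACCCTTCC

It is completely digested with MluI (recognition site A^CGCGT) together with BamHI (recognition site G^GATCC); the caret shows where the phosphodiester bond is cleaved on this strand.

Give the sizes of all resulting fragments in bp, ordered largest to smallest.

MluI sites (ACGCGT) start at positions 85, 133.
MluI cuts after the first base of each site, so after positions 85, 133.
BamHI sites (GGATCC) start at positions 48, 71.
BamHI cuts after the first base of each site, so after positions 48, 71.
Combined cut positions: 48, 71, 85, 133.
Linear molecule, 4 cuts → 5 fragments:
  1–48 → 48 bp
  49–71 → 23 bp
  72–85 → 14 bp
  86–133 → 48 bp
  134–175 → 42 bp
Sorted largest to smallest: 48, 48, 42, 23, 14 bp.

48, 48, 42, 23, 14 bp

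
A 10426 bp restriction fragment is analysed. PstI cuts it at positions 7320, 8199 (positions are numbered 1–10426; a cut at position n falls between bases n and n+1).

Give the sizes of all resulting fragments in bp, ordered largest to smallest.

Linear molecule, 2 cuts → 3 fragments:
  7320 − 0 = 7320 bp
  8199 − 7320 = 879 bp
  10426 − 8199 = 2227 bp
Sorted largest to smallest: 7320, 2227, 879 bp.

7320, 2227, 879 bp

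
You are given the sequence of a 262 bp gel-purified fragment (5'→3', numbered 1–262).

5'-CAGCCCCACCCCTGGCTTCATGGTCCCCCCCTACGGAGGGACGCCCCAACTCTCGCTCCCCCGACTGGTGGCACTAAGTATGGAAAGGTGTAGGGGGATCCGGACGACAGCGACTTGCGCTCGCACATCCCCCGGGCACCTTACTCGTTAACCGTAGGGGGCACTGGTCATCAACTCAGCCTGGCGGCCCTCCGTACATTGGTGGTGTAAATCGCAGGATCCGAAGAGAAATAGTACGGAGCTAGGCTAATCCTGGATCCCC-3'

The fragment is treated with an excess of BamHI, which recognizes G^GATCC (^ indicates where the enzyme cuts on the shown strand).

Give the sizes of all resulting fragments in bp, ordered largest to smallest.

BamHI sites (GGATCC) start at positions 96, 217, 255.
BamHI cuts after the first base of each site, so after positions 96, 217, 255.
Linear molecule, 3 cuts → 4 fragments:
  1–96 → 96 bp
  97–217 → 121 bp
  218–255 → 38 bp
  256–262 → 7 bp
Sorted largest to smallest: 121, 96, 38, 7 bp.

121, 96, 38, 7 bp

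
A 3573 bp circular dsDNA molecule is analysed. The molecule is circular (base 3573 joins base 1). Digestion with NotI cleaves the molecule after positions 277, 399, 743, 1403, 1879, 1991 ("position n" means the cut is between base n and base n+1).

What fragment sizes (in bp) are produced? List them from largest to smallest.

Circular molecule, 6 cuts → 6 fragments:
  399 − 277 = 122 bp
  743 − 399 = 344 bp
  1403 − 743 = 660 bp
  1879 − 1403 = 476 bp
  1991 − 1879 = 112 bp
  wrap: 3573 − 1991 + 277 = 1859 bp
Sorted largest to smallest: 1859, 660, 476, 344, 122, 112 bp.

1859, 660, 476, 344, 122, 112 bp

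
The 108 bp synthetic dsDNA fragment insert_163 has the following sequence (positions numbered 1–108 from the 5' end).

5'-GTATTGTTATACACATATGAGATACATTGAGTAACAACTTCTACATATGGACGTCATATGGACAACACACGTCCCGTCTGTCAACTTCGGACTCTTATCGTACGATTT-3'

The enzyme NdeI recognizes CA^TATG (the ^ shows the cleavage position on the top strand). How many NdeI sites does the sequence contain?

3

CATATG occurs starting at positions 14, 44, 55.
NdeI cuts at 3 sites.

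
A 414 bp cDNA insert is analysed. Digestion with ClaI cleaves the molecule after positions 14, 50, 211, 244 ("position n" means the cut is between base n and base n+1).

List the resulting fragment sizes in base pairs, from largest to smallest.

170, 161, 36, 33, 14 bp

Linear molecule, 4 cuts → 5 fragments:
  14 − 0 = 14 bp
  50 − 14 = 36 bp
  211 − 50 = 161 bp
  244 − 211 = 33 bp
  414 − 244 = 170 bp
Sorted largest to smallest: 170, 161, 36, 33, 14 bp.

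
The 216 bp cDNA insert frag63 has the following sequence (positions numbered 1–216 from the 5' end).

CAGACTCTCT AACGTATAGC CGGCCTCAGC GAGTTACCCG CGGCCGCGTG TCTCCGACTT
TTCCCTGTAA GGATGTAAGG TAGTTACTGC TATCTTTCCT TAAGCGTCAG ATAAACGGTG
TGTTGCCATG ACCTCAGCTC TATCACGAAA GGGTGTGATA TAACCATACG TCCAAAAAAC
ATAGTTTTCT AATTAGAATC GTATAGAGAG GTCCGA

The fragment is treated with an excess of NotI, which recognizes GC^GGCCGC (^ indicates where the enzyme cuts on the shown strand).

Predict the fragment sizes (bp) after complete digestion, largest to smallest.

175, 41 bp

The NotI site (GCGGCCGC) starts at position 40.
NotI cuts after base 2 of each site, so after position 41.
Linear molecule, 1 cut → 2 fragments:
  1–41 → 41 bp
  42–216 → 175 bp
Sorted largest to smallest: 175, 41 bp.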